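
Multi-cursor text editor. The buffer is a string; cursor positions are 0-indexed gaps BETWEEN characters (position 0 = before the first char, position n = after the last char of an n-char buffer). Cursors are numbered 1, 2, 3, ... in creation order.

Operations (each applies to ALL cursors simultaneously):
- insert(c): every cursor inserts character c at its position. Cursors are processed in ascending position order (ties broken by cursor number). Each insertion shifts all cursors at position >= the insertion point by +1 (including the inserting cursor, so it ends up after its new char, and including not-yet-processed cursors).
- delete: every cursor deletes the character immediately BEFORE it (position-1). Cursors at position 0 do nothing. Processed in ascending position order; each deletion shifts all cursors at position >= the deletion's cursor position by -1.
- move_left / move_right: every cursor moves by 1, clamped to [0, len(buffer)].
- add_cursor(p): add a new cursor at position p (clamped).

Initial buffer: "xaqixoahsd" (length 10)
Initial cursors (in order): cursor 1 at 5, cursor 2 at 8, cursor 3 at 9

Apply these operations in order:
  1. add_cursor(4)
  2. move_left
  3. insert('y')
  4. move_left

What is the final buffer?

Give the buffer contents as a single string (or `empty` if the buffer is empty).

After op 1 (add_cursor(4)): buffer="xaqixoahsd" (len 10), cursors c4@4 c1@5 c2@8 c3@9, authorship ..........
After op 2 (move_left): buffer="xaqixoahsd" (len 10), cursors c4@3 c1@4 c2@7 c3@8, authorship ..........
After op 3 (insert('y')): buffer="xaqyiyxoayhysd" (len 14), cursors c4@4 c1@6 c2@10 c3@12, authorship ...4.1...2.3..
After op 4 (move_left): buffer="xaqyiyxoayhysd" (len 14), cursors c4@3 c1@5 c2@9 c3@11, authorship ...4.1...2.3..

Answer: xaqyiyxoayhysd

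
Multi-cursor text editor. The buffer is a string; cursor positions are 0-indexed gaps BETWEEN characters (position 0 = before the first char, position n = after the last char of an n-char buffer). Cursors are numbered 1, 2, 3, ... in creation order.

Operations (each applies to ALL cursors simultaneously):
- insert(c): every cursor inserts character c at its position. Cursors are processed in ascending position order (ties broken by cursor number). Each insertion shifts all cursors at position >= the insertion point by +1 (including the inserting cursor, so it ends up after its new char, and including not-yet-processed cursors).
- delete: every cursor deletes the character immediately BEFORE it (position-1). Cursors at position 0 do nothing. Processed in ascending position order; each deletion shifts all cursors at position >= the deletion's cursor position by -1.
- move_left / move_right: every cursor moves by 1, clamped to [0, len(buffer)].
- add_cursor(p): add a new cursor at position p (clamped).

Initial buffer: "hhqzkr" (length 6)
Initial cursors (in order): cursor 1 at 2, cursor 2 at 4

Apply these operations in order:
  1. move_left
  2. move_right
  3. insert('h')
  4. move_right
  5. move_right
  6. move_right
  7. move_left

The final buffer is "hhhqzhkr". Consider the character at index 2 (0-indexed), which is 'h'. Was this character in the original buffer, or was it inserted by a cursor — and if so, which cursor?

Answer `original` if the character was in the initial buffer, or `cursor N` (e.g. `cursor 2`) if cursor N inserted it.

After op 1 (move_left): buffer="hhqzkr" (len 6), cursors c1@1 c2@3, authorship ......
After op 2 (move_right): buffer="hhqzkr" (len 6), cursors c1@2 c2@4, authorship ......
After op 3 (insert('h')): buffer="hhhqzhkr" (len 8), cursors c1@3 c2@6, authorship ..1..2..
After op 4 (move_right): buffer="hhhqzhkr" (len 8), cursors c1@4 c2@7, authorship ..1..2..
After op 5 (move_right): buffer="hhhqzhkr" (len 8), cursors c1@5 c2@8, authorship ..1..2..
After op 6 (move_right): buffer="hhhqzhkr" (len 8), cursors c1@6 c2@8, authorship ..1..2..
After op 7 (move_left): buffer="hhhqzhkr" (len 8), cursors c1@5 c2@7, authorship ..1..2..
Authorship (.=original, N=cursor N): . . 1 . . 2 . .
Index 2: author = 1

Answer: cursor 1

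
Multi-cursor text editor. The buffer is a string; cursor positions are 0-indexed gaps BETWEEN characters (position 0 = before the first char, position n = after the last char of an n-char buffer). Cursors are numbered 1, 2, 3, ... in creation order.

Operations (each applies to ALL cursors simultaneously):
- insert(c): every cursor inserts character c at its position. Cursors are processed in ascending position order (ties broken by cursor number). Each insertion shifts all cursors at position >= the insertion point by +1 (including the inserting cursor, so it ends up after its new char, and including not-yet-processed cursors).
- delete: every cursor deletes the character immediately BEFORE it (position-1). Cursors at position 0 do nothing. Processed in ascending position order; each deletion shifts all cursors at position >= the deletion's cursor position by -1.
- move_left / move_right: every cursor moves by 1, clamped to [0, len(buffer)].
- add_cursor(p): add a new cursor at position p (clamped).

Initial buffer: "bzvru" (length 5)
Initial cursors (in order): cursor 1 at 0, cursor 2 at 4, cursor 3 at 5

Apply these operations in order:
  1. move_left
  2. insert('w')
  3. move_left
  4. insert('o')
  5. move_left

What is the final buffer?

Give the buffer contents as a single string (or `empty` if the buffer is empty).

After op 1 (move_left): buffer="bzvru" (len 5), cursors c1@0 c2@3 c3@4, authorship .....
After op 2 (insert('w')): buffer="wbzvwrwu" (len 8), cursors c1@1 c2@5 c3@7, authorship 1...2.3.
After op 3 (move_left): buffer="wbzvwrwu" (len 8), cursors c1@0 c2@4 c3@6, authorship 1...2.3.
After op 4 (insert('o')): buffer="owbzvowrowu" (len 11), cursors c1@1 c2@6 c3@9, authorship 11...22.33.
After op 5 (move_left): buffer="owbzvowrowu" (len 11), cursors c1@0 c2@5 c3@8, authorship 11...22.33.

Answer: owbzvowrowu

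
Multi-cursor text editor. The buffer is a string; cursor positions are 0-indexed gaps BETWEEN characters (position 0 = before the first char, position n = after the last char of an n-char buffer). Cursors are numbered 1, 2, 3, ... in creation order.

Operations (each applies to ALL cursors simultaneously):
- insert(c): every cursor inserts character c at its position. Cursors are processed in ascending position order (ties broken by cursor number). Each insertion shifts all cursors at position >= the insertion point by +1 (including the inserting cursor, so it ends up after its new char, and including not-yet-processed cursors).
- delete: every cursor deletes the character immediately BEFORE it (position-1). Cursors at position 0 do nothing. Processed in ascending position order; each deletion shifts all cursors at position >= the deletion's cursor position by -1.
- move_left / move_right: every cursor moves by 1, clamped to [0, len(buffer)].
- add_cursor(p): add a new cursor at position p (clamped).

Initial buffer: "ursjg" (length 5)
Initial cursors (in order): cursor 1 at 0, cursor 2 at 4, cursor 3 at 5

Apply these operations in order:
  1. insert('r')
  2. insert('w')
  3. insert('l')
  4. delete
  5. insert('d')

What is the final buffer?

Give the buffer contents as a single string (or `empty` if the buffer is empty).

After op 1 (insert('r')): buffer="rursjrgr" (len 8), cursors c1@1 c2@6 c3@8, authorship 1....2.3
After op 2 (insert('w')): buffer="rwursjrwgrw" (len 11), cursors c1@2 c2@8 c3@11, authorship 11....22.33
After op 3 (insert('l')): buffer="rwlursjrwlgrwl" (len 14), cursors c1@3 c2@10 c3@14, authorship 111....222.333
After op 4 (delete): buffer="rwursjrwgrw" (len 11), cursors c1@2 c2@8 c3@11, authorship 11....22.33
After op 5 (insert('d')): buffer="rwdursjrwdgrwd" (len 14), cursors c1@3 c2@10 c3@14, authorship 111....222.333

Answer: rwdursjrwdgrwd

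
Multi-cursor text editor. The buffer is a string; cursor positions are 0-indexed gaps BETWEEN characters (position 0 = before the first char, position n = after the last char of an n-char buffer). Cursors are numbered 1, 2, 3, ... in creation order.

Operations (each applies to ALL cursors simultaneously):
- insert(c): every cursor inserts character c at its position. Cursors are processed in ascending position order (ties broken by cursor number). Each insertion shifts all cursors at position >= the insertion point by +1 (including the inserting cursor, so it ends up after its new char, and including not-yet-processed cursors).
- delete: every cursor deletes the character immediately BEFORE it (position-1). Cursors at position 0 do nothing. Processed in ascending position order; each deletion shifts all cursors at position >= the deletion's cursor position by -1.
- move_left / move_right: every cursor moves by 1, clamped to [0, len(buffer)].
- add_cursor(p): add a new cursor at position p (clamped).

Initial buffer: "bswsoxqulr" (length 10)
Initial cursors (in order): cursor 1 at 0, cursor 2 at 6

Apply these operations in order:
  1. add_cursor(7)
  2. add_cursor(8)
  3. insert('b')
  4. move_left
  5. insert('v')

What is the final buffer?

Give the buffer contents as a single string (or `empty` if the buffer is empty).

Answer: vbbswsoxvbqvbuvblr

Derivation:
After op 1 (add_cursor(7)): buffer="bswsoxqulr" (len 10), cursors c1@0 c2@6 c3@7, authorship ..........
After op 2 (add_cursor(8)): buffer="bswsoxqulr" (len 10), cursors c1@0 c2@6 c3@7 c4@8, authorship ..........
After op 3 (insert('b')): buffer="bbswsoxbqbublr" (len 14), cursors c1@1 c2@8 c3@10 c4@12, authorship 1......2.3.4..
After op 4 (move_left): buffer="bbswsoxbqbublr" (len 14), cursors c1@0 c2@7 c3@9 c4@11, authorship 1......2.3.4..
After op 5 (insert('v')): buffer="vbbswsoxvbqvbuvblr" (len 18), cursors c1@1 c2@9 c3@12 c4@15, authorship 11......22.33.44..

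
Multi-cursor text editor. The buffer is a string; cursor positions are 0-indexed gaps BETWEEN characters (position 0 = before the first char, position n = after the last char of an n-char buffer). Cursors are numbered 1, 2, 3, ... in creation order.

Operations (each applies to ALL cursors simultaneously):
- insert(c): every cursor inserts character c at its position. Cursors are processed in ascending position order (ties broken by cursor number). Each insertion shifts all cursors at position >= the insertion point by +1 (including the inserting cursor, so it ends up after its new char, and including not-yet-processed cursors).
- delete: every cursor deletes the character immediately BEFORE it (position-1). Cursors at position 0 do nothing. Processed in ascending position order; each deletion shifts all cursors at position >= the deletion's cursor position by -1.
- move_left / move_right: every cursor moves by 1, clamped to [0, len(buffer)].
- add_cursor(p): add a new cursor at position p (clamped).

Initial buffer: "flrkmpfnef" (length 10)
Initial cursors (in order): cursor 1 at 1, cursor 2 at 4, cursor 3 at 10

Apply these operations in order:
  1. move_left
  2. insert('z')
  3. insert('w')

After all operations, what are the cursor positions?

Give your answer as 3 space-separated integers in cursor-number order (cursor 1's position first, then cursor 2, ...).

After op 1 (move_left): buffer="flrkmpfnef" (len 10), cursors c1@0 c2@3 c3@9, authorship ..........
After op 2 (insert('z')): buffer="zflrzkmpfnezf" (len 13), cursors c1@1 c2@5 c3@12, authorship 1...2......3.
After op 3 (insert('w')): buffer="zwflrzwkmpfnezwf" (len 16), cursors c1@2 c2@7 c3@15, authorship 11...22......33.

Answer: 2 7 15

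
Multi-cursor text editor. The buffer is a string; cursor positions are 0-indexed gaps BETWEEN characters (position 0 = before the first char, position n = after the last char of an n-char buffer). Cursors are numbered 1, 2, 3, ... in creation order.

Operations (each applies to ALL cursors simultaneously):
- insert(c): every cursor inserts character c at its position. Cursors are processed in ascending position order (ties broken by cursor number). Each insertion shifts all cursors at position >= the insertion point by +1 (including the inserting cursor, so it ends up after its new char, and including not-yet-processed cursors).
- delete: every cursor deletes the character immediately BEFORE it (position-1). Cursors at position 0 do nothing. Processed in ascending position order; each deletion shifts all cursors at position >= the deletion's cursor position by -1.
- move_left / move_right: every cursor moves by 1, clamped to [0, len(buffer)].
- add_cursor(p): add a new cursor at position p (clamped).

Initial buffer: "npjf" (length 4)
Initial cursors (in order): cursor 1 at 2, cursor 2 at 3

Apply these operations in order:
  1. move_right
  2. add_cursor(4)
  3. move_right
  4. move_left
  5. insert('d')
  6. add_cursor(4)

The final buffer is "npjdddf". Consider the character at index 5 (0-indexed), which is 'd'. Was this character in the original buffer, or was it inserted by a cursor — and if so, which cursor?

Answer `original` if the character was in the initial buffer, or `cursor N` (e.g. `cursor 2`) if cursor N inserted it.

After op 1 (move_right): buffer="npjf" (len 4), cursors c1@3 c2@4, authorship ....
After op 2 (add_cursor(4)): buffer="npjf" (len 4), cursors c1@3 c2@4 c3@4, authorship ....
After op 3 (move_right): buffer="npjf" (len 4), cursors c1@4 c2@4 c3@4, authorship ....
After op 4 (move_left): buffer="npjf" (len 4), cursors c1@3 c2@3 c3@3, authorship ....
After op 5 (insert('d')): buffer="npjdddf" (len 7), cursors c1@6 c2@6 c3@6, authorship ...123.
After op 6 (add_cursor(4)): buffer="npjdddf" (len 7), cursors c4@4 c1@6 c2@6 c3@6, authorship ...123.
Authorship (.=original, N=cursor N): . . . 1 2 3 .
Index 5: author = 3

Answer: cursor 3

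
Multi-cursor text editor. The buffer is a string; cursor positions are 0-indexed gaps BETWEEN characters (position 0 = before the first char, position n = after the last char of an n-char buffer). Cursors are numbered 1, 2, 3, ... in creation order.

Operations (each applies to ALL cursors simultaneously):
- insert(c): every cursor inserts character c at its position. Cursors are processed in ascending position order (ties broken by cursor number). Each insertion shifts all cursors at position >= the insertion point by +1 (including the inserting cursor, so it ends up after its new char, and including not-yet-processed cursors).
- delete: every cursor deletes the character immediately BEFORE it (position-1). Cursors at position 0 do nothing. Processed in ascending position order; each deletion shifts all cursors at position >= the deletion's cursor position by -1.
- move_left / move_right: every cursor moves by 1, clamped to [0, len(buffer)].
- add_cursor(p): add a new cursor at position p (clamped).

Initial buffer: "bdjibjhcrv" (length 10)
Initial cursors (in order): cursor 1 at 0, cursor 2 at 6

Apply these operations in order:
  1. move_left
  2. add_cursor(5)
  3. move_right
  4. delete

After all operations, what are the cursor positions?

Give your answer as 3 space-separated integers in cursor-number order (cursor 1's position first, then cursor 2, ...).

Answer: 0 3 3

Derivation:
After op 1 (move_left): buffer="bdjibjhcrv" (len 10), cursors c1@0 c2@5, authorship ..........
After op 2 (add_cursor(5)): buffer="bdjibjhcrv" (len 10), cursors c1@0 c2@5 c3@5, authorship ..........
After op 3 (move_right): buffer="bdjibjhcrv" (len 10), cursors c1@1 c2@6 c3@6, authorship ..........
After op 4 (delete): buffer="djihcrv" (len 7), cursors c1@0 c2@3 c3@3, authorship .......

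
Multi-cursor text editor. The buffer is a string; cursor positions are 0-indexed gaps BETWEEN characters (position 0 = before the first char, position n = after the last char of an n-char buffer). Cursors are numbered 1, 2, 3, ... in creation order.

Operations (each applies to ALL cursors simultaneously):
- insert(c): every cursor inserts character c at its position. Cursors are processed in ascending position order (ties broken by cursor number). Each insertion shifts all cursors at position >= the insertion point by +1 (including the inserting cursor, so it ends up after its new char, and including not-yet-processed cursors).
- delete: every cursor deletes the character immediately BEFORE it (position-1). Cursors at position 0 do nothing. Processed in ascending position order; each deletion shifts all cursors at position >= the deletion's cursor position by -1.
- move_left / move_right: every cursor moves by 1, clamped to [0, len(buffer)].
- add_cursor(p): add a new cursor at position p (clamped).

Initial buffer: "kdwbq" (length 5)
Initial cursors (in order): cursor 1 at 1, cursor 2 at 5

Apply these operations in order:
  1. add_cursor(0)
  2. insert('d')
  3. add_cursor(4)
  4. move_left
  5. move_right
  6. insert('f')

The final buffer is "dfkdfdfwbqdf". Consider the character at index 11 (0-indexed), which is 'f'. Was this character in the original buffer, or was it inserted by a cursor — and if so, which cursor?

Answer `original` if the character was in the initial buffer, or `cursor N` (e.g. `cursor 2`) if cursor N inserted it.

Answer: cursor 2

Derivation:
After op 1 (add_cursor(0)): buffer="kdwbq" (len 5), cursors c3@0 c1@1 c2@5, authorship .....
After op 2 (insert('d')): buffer="dkddwbqd" (len 8), cursors c3@1 c1@3 c2@8, authorship 3.1....2
After op 3 (add_cursor(4)): buffer="dkddwbqd" (len 8), cursors c3@1 c1@3 c4@4 c2@8, authorship 3.1....2
After op 4 (move_left): buffer="dkddwbqd" (len 8), cursors c3@0 c1@2 c4@3 c2@7, authorship 3.1....2
After op 5 (move_right): buffer="dkddwbqd" (len 8), cursors c3@1 c1@3 c4@4 c2@8, authorship 3.1....2
After op 6 (insert('f')): buffer="dfkdfdfwbqdf" (len 12), cursors c3@2 c1@5 c4@7 c2@12, authorship 33.11.4...22
Authorship (.=original, N=cursor N): 3 3 . 1 1 . 4 . . . 2 2
Index 11: author = 2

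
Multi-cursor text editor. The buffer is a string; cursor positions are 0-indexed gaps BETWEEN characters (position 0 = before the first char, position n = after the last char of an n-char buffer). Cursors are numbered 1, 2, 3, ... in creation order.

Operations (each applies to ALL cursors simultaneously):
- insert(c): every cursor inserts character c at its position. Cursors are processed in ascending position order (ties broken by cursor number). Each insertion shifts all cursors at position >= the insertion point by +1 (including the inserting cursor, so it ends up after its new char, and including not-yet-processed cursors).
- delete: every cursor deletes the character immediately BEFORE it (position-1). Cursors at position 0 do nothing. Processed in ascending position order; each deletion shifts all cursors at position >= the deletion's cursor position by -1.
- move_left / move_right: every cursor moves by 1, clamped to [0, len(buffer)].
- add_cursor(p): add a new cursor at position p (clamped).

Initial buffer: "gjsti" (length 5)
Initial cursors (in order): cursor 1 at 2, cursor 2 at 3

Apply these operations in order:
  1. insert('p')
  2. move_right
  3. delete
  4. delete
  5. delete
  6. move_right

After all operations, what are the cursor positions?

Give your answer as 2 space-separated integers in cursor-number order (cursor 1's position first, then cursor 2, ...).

After op 1 (insert('p')): buffer="gjpspti" (len 7), cursors c1@3 c2@5, authorship ..1.2..
After op 2 (move_right): buffer="gjpspti" (len 7), cursors c1@4 c2@6, authorship ..1.2..
After op 3 (delete): buffer="gjppi" (len 5), cursors c1@3 c2@4, authorship ..12.
After op 4 (delete): buffer="gji" (len 3), cursors c1@2 c2@2, authorship ...
After op 5 (delete): buffer="i" (len 1), cursors c1@0 c2@0, authorship .
After op 6 (move_right): buffer="i" (len 1), cursors c1@1 c2@1, authorship .

Answer: 1 1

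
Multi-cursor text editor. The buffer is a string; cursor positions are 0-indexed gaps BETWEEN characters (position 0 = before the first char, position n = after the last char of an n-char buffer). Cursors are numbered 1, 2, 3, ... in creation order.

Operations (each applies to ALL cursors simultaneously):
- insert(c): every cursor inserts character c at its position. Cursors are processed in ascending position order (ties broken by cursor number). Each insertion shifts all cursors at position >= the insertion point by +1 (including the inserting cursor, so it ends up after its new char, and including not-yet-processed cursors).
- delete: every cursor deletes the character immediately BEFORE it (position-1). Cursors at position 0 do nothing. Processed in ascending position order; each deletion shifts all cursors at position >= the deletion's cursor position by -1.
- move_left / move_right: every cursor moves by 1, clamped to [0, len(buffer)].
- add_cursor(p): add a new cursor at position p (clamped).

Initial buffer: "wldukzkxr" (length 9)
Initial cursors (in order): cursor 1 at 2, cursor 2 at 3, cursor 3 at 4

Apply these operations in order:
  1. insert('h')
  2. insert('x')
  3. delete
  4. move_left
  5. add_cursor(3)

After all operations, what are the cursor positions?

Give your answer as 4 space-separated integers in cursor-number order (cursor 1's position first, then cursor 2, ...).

After op 1 (insert('h')): buffer="wlhdhuhkzkxr" (len 12), cursors c1@3 c2@5 c3@7, authorship ..1.2.3.....
After op 2 (insert('x')): buffer="wlhxdhxuhxkzkxr" (len 15), cursors c1@4 c2@7 c3@10, authorship ..11.22.33.....
After op 3 (delete): buffer="wlhdhuhkzkxr" (len 12), cursors c1@3 c2@5 c3@7, authorship ..1.2.3.....
After op 4 (move_left): buffer="wlhdhuhkzkxr" (len 12), cursors c1@2 c2@4 c3@6, authorship ..1.2.3.....
After op 5 (add_cursor(3)): buffer="wlhdhuhkzkxr" (len 12), cursors c1@2 c4@3 c2@4 c3@6, authorship ..1.2.3.....

Answer: 2 4 6 3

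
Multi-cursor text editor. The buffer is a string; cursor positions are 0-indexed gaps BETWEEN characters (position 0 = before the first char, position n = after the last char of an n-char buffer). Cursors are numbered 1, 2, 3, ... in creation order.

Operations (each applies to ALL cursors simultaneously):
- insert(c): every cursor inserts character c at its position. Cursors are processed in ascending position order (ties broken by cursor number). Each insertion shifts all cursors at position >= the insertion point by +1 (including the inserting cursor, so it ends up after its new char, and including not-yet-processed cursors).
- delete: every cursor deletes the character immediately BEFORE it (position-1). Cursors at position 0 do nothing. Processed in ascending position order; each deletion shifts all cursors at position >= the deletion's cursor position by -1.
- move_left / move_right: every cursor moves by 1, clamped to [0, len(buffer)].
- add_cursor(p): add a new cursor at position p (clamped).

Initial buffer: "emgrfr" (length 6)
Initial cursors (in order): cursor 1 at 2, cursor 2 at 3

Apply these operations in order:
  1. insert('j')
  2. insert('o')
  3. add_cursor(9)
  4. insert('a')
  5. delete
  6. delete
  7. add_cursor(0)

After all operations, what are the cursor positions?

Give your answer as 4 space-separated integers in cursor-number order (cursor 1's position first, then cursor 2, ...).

After op 1 (insert('j')): buffer="emjgjrfr" (len 8), cursors c1@3 c2@5, authorship ..1.2...
After op 2 (insert('o')): buffer="emjogjorfr" (len 10), cursors c1@4 c2@7, authorship ..11.22...
After op 3 (add_cursor(9)): buffer="emjogjorfr" (len 10), cursors c1@4 c2@7 c3@9, authorship ..11.22...
After op 4 (insert('a')): buffer="emjoagjoarfar" (len 13), cursors c1@5 c2@9 c3@12, authorship ..111.222..3.
After op 5 (delete): buffer="emjogjorfr" (len 10), cursors c1@4 c2@7 c3@9, authorship ..11.22...
After op 6 (delete): buffer="emjgjrr" (len 7), cursors c1@3 c2@5 c3@6, authorship ..1.2..
After op 7 (add_cursor(0)): buffer="emjgjrr" (len 7), cursors c4@0 c1@3 c2@5 c3@6, authorship ..1.2..

Answer: 3 5 6 0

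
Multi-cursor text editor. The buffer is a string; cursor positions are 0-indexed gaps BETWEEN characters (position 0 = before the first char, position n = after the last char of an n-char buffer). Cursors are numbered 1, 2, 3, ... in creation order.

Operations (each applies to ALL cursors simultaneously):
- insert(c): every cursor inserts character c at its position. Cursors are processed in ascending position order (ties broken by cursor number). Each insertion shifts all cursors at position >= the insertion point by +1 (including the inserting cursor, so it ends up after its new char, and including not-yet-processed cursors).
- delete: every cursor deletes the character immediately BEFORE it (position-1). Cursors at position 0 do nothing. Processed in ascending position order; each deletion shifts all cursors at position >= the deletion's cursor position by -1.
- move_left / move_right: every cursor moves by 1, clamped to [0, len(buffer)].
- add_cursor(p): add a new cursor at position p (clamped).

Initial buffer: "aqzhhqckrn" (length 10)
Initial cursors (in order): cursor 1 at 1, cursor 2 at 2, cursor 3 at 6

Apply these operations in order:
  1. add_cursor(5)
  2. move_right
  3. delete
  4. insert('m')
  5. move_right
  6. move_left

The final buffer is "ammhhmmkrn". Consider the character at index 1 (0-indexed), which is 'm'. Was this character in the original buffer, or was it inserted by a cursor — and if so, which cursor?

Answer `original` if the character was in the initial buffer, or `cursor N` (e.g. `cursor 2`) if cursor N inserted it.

Answer: cursor 1

Derivation:
After op 1 (add_cursor(5)): buffer="aqzhhqckrn" (len 10), cursors c1@1 c2@2 c4@5 c3@6, authorship ..........
After op 2 (move_right): buffer="aqzhhqckrn" (len 10), cursors c1@2 c2@3 c4@6 c3@7, authorship ..........
After op 3 (delete): buffer="ahhkrn" (len 6), cursors c1@1 c2@1 c3@3 c4@3, authorship ......
After op 4 (insert('m')): buffer="ammhhmmkrn" (len 10), cursors c1@3 c2@3 c3@7 c4@7, authorship .12..34...
After op 5 (move_right): buffer="ammhhmmkrn" (len 10), cursors c1@4 c2@4 c3@8 c4@8, authorship .12..34...
After op 6 (move_left): buffer="ammhhmmkrn" (len 10), cursors c1@3 c2@3 c3@7 c4@7, authorship .12..34...
Authorship (.=original, N=cursor N): . 1 2 . . 3 4 . . .
Index 1: author = 1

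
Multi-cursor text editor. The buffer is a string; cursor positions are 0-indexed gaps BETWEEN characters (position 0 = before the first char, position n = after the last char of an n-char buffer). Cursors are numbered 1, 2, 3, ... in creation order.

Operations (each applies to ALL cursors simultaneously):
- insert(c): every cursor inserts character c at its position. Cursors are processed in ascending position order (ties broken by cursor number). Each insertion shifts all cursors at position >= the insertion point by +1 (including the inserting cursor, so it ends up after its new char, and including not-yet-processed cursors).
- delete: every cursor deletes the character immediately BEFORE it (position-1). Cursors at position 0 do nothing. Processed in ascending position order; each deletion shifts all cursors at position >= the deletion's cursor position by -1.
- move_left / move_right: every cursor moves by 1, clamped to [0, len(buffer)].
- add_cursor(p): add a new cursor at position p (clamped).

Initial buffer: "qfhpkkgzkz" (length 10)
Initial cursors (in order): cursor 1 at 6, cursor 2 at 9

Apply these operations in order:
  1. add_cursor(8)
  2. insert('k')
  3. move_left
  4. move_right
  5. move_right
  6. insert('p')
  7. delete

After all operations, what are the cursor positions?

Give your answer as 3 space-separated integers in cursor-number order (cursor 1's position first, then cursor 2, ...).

Answer: 8 13 11

Derivation:
After op 1 (add_cursor(8)): buffer="qfhpkkgzkz" (len 10), cursors c1@6 c3@8 c2@9, authorship ..........
After op 2 (insert('k')): buffer="qfhpkkkgzkkkz" (len 13), cursors c1@7 c3@10 c2@12, authorship ......1..3.2.
After op 3 (move_left): buffer="qfhpkkkgzkkkz" (len 13), cursors c1@6 c3@9 c2@11, authorship ......1..3.2.
After op 4 (move_right): buffer="qfhpkkkgzkkkz" (len 13), cursors c1@7 c3@10 c2@12, authorship ......1..3.2.
After op 5 (move_right): buffer="qfhpkkkgzkkkz" (len 13), cursors c1@8 c3@11 c2@13, authorship ......1..3.2.
After op 6 (insert('p')): buffer="qfhpkkkgpzkkpkzp" (len 16), cursors c1@9 c3@13 c2@16, authorship ......1.1.3.32.2
After op 7 (delete): buffer="qfhpkkkgzkkkz" (len 13), cursors c1@8 c3@11 c2@13, authorship ......1..3.2.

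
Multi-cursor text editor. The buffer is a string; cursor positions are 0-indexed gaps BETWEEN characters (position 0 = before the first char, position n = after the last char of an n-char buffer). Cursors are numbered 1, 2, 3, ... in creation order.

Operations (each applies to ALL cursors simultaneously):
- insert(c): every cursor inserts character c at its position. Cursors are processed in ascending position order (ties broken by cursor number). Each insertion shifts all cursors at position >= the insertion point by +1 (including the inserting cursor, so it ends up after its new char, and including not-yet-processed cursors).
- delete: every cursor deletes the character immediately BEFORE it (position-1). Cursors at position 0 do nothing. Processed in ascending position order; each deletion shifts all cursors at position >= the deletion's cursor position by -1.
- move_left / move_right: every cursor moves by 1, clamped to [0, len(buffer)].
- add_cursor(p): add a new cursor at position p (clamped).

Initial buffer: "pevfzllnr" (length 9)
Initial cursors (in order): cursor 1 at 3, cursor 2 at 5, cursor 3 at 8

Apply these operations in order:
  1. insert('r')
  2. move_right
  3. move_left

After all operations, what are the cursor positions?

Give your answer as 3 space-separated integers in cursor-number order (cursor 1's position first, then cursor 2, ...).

After op 1 (insert('r')): buffer="pevrfzrllnrr" (len 12), cursors c1@4 c2@7 c3@11, authorship ...1..2...3.
After op 2 (move_right): buffer="pevrfzrllnrr" (len 12), cursors c1@5 c2@8 c3@12, authorship ...1..2...3.
After op 3 (move_left): buffer="pevrfzrllnrr" (len 12), cursors c1@4 c2@7 c3@11, authorship ...1..2...3.

Answer: 4 7 11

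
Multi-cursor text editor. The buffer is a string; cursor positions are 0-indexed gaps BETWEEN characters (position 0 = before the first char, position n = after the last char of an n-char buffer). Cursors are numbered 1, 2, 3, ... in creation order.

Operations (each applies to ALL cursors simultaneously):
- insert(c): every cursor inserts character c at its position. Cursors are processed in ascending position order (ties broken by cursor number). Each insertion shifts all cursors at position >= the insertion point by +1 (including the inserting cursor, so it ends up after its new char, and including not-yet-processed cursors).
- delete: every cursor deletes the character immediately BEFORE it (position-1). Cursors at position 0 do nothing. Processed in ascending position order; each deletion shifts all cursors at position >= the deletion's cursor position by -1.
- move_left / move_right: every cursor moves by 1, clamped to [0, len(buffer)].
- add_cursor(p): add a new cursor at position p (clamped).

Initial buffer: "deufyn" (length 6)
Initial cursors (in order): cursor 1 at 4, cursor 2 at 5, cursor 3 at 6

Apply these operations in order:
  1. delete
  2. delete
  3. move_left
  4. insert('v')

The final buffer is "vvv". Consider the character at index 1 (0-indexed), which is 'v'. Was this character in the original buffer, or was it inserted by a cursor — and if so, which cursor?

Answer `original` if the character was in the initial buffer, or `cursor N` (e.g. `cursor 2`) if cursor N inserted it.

Answer: cursor 2

Derivation:
After op 1 (delete): buffer="deu" (len 3), cursors c1@3 c2@3 c3@3, authorship ...
After op 2 (delete): buffer="" (len 0), cursors c1@0 c2@0 c3@0, authorship 
After op 3 (move_left): buffer="" (len 0), cursors c1@0 c2@0 c3@0, authorship 
After op 4 (insert('v')): buffer="vvv" (len 3), cursors c1@3 c2@3 c3@3, authorship 123
Authorship (.=original, N=cursor N): 1 2 3
Index 1: author = 2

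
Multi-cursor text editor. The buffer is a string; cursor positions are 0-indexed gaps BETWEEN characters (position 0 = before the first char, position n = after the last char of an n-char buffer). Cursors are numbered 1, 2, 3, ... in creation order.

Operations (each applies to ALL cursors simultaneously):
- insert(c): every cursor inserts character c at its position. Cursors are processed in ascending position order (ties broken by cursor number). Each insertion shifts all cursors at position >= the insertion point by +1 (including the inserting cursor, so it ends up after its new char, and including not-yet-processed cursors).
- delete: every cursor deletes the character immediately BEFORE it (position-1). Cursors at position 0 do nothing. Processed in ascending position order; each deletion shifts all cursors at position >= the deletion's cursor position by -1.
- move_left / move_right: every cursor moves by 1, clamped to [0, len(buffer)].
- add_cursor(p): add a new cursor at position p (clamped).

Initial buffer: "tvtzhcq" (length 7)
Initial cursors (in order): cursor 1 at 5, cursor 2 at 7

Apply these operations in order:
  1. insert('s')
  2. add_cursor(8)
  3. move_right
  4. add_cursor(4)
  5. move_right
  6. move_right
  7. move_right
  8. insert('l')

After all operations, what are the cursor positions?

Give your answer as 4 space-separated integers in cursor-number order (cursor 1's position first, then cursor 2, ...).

Answer: 13 13 13 8

Derivation:
After op 1 (insert('s')): buffer="tvtzhscqs" (len 9), cursors c1@6 c2@9, authorship .....1..2
After op 2 (add_cursor(8)): buffer="tvtzhscqs" (len 9), cursors c1@6 c3@8 c2@9, authorship .....1..2
After op 3 (move_right): buffer="tvtzhscqs" (len 9), cursors c1@7 c2@9 c3@9, authorship .....1..2
After op 4 (add_cursor(4)): buffer="tvtzhscqs" (len 9), cursors c4@4 c1@7 c2@9 c3@9, authorship .....1..2
After op 5 (move_right): buffer="tvtzhscqs" (len 9), cursors c4@5 c1@8 c2@9 c3@9, authorship .....1..2
After op 6 (move_right): buffer="tvtzhscqs" (len 9), cursors c4@6 c1@9 c2@9 c3@9, authorship .....1..2
After op 7 (move_right): buffer="tvtzhscqs" (len 9), cursors c4@7 c1@9 c2@9 c3@9, authorship .....1..2
After op 8 (insert('l')): buffer="tvtzhsclqslll" (len 13), cursors c4@8 c1@13 c2@13 c3@13, authorship .....1.4.2123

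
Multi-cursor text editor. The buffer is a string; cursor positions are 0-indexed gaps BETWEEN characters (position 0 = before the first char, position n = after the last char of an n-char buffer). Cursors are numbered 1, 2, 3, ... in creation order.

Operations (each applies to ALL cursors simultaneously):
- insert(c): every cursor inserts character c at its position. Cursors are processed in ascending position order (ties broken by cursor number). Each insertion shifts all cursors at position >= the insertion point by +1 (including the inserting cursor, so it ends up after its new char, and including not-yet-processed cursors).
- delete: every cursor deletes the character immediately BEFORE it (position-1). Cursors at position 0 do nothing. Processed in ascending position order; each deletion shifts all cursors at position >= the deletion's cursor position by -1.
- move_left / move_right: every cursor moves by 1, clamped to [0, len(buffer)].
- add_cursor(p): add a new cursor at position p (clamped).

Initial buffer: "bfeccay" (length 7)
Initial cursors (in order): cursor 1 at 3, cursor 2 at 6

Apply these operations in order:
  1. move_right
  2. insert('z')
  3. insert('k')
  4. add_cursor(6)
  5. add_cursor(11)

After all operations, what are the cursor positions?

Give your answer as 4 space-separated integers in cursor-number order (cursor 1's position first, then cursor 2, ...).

After op 1 (move_right): buffer="bfeccay" (len 7), cursors c1@4 c2@7, authorship .......
After op 2 (insert('z')): buffer="bfeczcayz" (len 9), cursors c1@5 c2@9, authorship ....1...2
After op 3 (insert('k')): buffer="bfeczkcayzk" (len 11), cursors c1@6 c2@11, authorship ....11...22
After op 4 (add_cursor(6)): buffer="bfeczkcayzk" (len 11), cursors c1@6 c3@6 c2@11, authorship ....11...22
After op 5 (add_cursor(11)): buffer="bfeczkcayzk" (len 11), cursors c1@6 c3@6 c2@11 c4@11, authorship ....11...22

Answer: 6 11 6 11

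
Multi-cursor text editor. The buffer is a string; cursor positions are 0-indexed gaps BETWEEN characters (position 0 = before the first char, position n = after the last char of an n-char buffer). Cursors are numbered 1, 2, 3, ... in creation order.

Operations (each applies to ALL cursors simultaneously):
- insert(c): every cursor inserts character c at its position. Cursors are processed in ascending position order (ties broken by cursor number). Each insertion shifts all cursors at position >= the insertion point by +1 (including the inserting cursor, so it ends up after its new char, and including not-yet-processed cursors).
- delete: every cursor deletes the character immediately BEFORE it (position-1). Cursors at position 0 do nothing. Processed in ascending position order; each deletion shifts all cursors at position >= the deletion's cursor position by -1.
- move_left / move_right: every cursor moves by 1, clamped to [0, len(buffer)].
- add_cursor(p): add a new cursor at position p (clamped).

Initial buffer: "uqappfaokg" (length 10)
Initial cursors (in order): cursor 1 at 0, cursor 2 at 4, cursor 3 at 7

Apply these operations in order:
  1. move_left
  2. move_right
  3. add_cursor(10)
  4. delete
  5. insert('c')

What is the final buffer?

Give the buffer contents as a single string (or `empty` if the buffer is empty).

After op 1 (move_left): buffer="uqappfaokg" (len 10), cursors c1@0 c2@3 c3@6, authorship ..........
After op 2 (move_right): buffer="uqappfaokg" (len 10), cursors c1@1 c2@4 c3@7, authorship ..........
After op 3 (add_cursor(10)): buffer="uqappfaokg" (len 10), cursors c1@1 c2@4 c3@7 c4@10, authorship ..........
After op 4 (delete): buffer="qapfok" (len 6), cursors c1@0 c2@2 c3@4 c4@6, authorship ......
After op 5 (insert('c')): buffer="cqacpfcokc" (len 10), cursors c1@1 c2@4 c3@7 c4@10, authorship 1..2..3..4

Answer: cqacpfcokc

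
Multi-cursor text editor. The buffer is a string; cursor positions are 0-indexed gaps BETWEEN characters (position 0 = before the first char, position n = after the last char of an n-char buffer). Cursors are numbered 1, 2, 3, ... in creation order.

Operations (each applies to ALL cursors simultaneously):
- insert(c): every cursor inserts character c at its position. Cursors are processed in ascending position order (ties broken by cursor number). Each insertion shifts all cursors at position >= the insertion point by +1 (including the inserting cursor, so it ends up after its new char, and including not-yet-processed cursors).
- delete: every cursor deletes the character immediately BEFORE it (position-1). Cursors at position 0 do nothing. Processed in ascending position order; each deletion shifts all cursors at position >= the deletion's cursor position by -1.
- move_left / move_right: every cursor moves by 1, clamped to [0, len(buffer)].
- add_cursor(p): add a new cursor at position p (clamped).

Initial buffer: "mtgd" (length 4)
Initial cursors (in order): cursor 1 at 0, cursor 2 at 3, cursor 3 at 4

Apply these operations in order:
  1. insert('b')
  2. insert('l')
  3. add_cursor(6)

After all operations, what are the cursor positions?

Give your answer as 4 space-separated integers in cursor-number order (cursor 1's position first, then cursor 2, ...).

Answer: 2 7 10 6

Derivation:
After op 1 (insert('b')): buffer="bmtgbdb" (len 7), cursors c1@1 c2@5 c3@7, authorship 1...2.3
After op 2 (insert('l')): buffer="blmtgbldbl" (len 10), cursors c1@2 c2@7 c3@10, authorship 11...22.33
After op 3 (add_cursor(6)): buffer="blmtgbldbl" (len 10), cursors c1@2 c4@6 c2@7 c3@10, authorship 11...22.33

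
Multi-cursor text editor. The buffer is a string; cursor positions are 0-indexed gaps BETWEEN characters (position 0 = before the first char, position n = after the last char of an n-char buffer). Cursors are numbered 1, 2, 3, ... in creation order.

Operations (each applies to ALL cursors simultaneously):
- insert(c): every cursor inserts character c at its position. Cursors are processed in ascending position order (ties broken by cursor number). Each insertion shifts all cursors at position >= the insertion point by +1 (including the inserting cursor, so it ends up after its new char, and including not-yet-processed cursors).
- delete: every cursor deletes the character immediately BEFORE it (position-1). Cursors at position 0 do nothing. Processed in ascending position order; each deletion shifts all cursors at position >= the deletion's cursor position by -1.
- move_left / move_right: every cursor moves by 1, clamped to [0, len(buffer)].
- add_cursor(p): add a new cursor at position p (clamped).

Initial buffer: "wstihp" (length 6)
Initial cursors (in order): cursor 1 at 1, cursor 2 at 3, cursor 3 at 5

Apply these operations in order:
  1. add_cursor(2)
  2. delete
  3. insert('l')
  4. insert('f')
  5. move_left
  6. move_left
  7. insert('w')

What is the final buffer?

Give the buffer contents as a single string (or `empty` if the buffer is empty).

Answer: lllfwwwffiwlfp

Derivation:
After op 1 (add_cursor(2)): buffer="wstihp" (len 6), cursors c1@1 c4@2 c2@3 c3@5, authorship ......
After op 2 (delete): buffer="ip" (len 2), cursors c1@0 c2@0 c4@0 c3@1, authorship ..
After op 3 (insert('l')): buffer="lllilp" (len 6), cursors c1@3 c2@3 c4@3 c3@5, authorship 124.3.
After op 4 (insert('f')): buffer="lllfffilfp" (len 10), cursors c1@6 c2@6 c4@6 c3@9, authorship 124124.33.
After op 5 (move_left): buffer="lllfffilfp" (len 10), cursors c1@5 c2@5 c4@5 c3@8, authorship 124124.33.
After op 6 (move_left): buffer="lllfffilfp" (len 10), cursors c1@4 c2@4 c4@4 c3@7, authorship 124124.33.
After op 7 (insert('w')): buffer="lllfwwwffiwlfp" (len 14), cursors c1@7 c2@7 c4@7 c3@11, authorship 124112424.333.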